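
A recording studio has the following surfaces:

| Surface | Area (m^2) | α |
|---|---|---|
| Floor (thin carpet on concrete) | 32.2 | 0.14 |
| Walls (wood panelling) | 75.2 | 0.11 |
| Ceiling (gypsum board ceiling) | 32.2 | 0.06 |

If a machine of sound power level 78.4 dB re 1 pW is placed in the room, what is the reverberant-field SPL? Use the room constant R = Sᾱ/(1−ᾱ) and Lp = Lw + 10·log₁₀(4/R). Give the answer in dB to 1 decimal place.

72.3 dB

A = 14.712 sabins; S = 139.6 m^2.
ᾱ = 14.712/139.6 = 0.1054; R = Sᾱ/(1−ᾱ) = 14.712/(1−0.1054) = 16.445 m^2.
Lp = 78.4 + 10·log₁₀(4/16.445) = 78.4 + (-6.14) = 72.3 dB.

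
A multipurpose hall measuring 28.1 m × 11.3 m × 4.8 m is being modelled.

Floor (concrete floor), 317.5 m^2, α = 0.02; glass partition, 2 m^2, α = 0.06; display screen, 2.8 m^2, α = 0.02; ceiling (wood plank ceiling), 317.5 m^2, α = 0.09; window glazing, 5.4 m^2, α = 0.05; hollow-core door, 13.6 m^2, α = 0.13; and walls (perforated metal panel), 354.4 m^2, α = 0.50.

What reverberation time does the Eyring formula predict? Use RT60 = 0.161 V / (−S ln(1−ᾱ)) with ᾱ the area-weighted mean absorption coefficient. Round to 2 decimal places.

Total surface area S = 317.5 + 2 + 2.8 + 317.5 + 5.4 + 13.6 + 354.4 = 1013.2 m^2.
Absorption A = 317.5·0.02 + 2·0.06 + 2.8·0.02 + 317.5·0.09 + 5.4·0.05 + 13.6·0.13 + 354.4·0.50 = 214.339 sabins.
Mean coefficient ᾱ = A/S = 0.2115.
Eyring denominator: −S ln(1−ᾱ) = 240.759.
V = 28.1 × 11.3 × 4.8 = 1524.144 m³.
RT60 = 0.161 × 1524.144 / 240.759 = 1.02 s.

1.02 s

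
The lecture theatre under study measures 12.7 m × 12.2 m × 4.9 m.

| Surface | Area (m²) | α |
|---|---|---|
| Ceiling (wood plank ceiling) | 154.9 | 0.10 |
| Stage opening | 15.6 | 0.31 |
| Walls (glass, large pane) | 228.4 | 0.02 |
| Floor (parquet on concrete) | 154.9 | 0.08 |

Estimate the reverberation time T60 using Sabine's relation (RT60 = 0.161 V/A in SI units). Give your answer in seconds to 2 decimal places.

3.28 seconds

Equivalent absorption area: A = 154.9×0.10 + 15.6×0.31 + 228.4×0.02 + 154.9×0.08 = 37.286 m².
Room volume: 759.206 m³.
Sabine: RT60 = 0.161 × 759.206 / 37.286 = 3.28 s.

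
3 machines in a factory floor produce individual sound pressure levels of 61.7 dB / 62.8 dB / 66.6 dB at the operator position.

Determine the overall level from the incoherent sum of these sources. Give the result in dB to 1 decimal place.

69.0 dB

Converting to relative power and adding: 10^(61.7/10) + 10^(62.8/10) + 10^(66.6/10) = 7.955e+06.
Combined level = 10 log₁₀(7.955e+06) = 69.0 dB.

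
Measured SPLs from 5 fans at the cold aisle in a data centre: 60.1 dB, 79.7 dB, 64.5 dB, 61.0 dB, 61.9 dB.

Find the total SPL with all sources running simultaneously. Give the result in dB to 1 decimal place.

80.0 dB

Σ 10^(Lᵢ/10) = 9.997e+07.
Combined level = 10 log₁₀(9.997e+07) = 80.0 dB.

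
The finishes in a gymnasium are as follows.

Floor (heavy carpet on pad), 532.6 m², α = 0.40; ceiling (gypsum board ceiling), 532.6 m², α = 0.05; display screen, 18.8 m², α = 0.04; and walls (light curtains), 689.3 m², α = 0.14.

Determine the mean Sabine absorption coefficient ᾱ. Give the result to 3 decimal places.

S = Σ Sᵢ = 532.6 + 532.6 + 18.8 + 689.3 = 1773.3 m².
Σ(Sᵢαᵢ) = 532.6·0.40 + 532.6·0.05 + 18.8·0.04 + 689.3·0.14 = 336.924.
ᾱ = 336.924 / 1773.3 = 0.190.

0.190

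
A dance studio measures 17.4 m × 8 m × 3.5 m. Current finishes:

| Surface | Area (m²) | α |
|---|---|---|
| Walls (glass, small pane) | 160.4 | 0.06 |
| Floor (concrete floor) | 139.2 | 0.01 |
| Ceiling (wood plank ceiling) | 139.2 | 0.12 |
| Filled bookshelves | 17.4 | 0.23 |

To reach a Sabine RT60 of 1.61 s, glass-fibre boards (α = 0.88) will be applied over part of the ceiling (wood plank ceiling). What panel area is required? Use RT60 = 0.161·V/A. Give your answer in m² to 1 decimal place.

22.4

Total absorption A₁ = 160.4×0.06 + 139.2×0.01 + 139.2×0.12 + 17.4×0.23
  = 9.624 + 1.392 + 16.704 + 4.002 = 31.722 m² sabins.
V = 487.2 m³. Target absorption A₂ = 0.161 × 487.2 / 1.61 = 48.720 sabins.
ΔA needed = 48.720 − 31.722 = 16.998 sabins.
Net gain per m²: Δα = 0.88 − 0.12 = 0.76.
Panel area = 16.998 / 0.76 = 22.4 m².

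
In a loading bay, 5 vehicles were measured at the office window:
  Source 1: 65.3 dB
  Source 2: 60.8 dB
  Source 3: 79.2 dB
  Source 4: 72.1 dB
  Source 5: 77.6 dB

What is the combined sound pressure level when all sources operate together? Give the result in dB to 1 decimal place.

82.1 dB

Sum in the linear (power) domain: Σ 10^(Lᵢ/10) = 10^(65.3/10) + 10^(60.8/10) + 10^(79.2/10) + 10^(72.1/10) + 10^(77.6/10) = 1.615e+08.
Back to dB: 10·log₁₀ Σ = 82.1 dB.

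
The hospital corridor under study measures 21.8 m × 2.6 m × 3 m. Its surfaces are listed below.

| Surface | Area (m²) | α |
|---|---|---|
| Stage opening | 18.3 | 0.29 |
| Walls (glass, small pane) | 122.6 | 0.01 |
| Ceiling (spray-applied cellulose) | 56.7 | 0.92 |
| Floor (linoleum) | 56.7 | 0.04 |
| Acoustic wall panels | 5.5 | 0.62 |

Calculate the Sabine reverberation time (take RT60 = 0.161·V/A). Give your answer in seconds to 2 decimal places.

Summing Sᵢαᵢ: 5.307 + 1.226 + 52.164 + 2.268 + 3.410 → A = 64.375 sabins.
Volume V = 21.8 × 2.6 × 3 = 170.04 m³.
T = 0.161 V/A = 0.161·170.04/64.375 = 0.43 s.

0.43 s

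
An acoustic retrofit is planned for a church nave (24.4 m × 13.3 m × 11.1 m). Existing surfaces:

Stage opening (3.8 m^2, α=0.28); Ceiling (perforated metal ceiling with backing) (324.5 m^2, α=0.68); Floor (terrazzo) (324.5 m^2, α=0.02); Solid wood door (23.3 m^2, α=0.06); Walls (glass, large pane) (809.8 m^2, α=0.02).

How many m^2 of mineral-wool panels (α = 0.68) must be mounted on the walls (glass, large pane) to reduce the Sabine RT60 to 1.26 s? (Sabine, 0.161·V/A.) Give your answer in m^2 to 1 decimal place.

325.0

Summing Sᵢαᵢ: 1.064 + 220.660 + 6.490 + 1.398 + 16.196 → A₁ = 245.808 sabins.
V = 3602.172 m³. Target absorption A₂ = 0.161 × 3602.172 / 1.26 = 460.278 sabins.
Absorption to add: 460.278 − 245.808 = 214.470 sabins.
Each m^2 of panel replacing the walls (glass, large pane) adds (0.68 − 0.02) = 0.66 sabins.
Panel area = 214.470 / 0.66 = 325.0 m^2.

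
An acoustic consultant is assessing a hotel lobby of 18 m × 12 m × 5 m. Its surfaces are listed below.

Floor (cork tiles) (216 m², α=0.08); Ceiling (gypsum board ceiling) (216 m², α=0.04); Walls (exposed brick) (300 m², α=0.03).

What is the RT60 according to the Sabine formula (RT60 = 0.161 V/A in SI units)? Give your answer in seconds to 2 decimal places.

A = Σ Sᵢαᵢ = 216×0.08 + 216×0.04 + 300×0.03 = 34.920 sabins.
Room volume: 1080 m³.
Sabine: RT60 = 0.161 × 1080 / 34.920 = 4.98 s.

4.98 sec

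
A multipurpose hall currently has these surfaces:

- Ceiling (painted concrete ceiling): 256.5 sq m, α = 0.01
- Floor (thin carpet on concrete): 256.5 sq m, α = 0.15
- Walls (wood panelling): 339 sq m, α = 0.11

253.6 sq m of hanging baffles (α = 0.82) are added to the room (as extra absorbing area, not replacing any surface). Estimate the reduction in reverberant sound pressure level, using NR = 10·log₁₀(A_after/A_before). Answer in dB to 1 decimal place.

Equivalent absorption area: A_before = 256.5*0.01 + 256.5*0.15 + 339*0.11 = 78.330 sq m.
Added absorption = 253.6 × 0.82 = 207.952 sabins.
A_after = 78.330 + 207.952 = 286.282 sabins.
Reduction = 10 log₁₀(A_after/A_before) = 10 log₁₀(3.6548) = 5.6 dB.

5.6 dB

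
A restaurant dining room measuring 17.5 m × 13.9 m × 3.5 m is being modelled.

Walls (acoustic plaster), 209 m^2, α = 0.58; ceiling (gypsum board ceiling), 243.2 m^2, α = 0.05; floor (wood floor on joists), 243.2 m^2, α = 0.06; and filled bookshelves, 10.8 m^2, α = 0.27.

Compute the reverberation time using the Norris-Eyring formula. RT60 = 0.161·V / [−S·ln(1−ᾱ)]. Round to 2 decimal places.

0.81 sec

S = Σ Sᵢ = 706.2 m^2.
Absorption A = 209·0.58 + 243.2·0.05 + 243.2·0.06 + 10.8·0.27 = 150.888 sabins.
Mean coefficient ᾱ = A/S = 0.2137.
Eyring denominator: −S ln(1−ᾱ) = 169.782.
V = 17.5 × 13.9 × 3.5 = 851.375 m³.
T = 0.161·V/[−S·ln(1−ᾱ)] = 0.161·851.375/169.782 = 0.81 s.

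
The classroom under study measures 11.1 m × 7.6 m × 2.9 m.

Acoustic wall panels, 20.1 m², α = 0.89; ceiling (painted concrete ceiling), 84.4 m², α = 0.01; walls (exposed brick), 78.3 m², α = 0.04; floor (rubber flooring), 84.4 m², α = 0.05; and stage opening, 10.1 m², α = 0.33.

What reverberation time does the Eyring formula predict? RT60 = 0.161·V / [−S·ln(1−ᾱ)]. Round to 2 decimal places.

1.27 sec

S = Σ Sᵢ = 277.3 m².
Absorption A = 20.1×0.89 + 84.4×0.01 + 78.3×0.04 + 84.4×0.05 + 10.1×0.33 = 29.418 sabins.
Mean coefficient ᾱ = A/S = 0.1061.
Eyring denominator: −S ln(1−ᾱ) = 31.102.
V = 11.1 × 7.6 × 2.9 = 244.644 m³.
RT60 = 0.161 × 244.644 / 31.102 = 1.27 s.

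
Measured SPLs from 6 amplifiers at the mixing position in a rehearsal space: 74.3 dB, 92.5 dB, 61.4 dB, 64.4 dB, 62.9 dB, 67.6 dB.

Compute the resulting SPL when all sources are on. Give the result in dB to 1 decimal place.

Converting to relative power and adding: 10^(74.3/10) + 10^(92.5/10) + 10^(61.4/10) + 10^(64.4/10) + 10^(62.9/10) + 10^(67.6/10) = 1.817e+09.
L_total = 10·log₁₀(1.817e+09) = 92.6 dB.

92.6 dB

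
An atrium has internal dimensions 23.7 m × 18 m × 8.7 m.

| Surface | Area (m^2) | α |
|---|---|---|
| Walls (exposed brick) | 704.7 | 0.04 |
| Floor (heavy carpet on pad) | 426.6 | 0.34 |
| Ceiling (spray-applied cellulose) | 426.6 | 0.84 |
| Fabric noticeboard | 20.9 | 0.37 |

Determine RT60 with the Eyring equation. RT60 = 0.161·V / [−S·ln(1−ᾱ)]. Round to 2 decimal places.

Total surface area S = 704.7 + 426.6 + 426.6 + 20.9 = 1578.8 m^2.
Absorption A = 704.7×0.04 + 426.6×0.34 + 426.6×0.84 + 20.9×0.37 = 539.309 sabins.
ᾱ = 539.309 / 1578.8 = 0.3416.
−S·ln(1−ᾱ) = −1578.8 × ln(1 − 0.3416) = 659.848.
V = 23.7 × 18 × 8.7 = 3711.42 m³.
RT60 = 0.161 × 3711.42 / 659.848 = 0.91 s.

0.91 s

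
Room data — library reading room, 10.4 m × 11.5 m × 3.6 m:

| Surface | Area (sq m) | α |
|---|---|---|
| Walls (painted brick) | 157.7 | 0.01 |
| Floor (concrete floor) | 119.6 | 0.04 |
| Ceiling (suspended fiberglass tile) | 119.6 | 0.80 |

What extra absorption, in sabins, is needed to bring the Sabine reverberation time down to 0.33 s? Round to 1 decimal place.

Total absorption A₁ = 157.7·0.01 + 119.6·0.04 + 119.6·0.80
  = 1.577 + 4.784 + 95.680 = 102.041 sq m sabins.
V = 430.56 m³. Required absorption A₂ = 0.161 × 430.56 / 0.33 = 210.061 sabins.
Additional absorption ΔA = 210.061 − 102.041 = 108.0 sabins.

108.0 sabins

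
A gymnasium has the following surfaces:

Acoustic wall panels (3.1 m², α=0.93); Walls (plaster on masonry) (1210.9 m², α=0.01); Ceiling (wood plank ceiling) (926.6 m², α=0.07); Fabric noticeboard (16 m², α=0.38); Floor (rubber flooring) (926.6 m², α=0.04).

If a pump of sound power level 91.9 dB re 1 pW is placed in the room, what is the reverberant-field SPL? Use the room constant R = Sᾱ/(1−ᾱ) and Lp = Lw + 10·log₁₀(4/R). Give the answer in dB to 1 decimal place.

76.8 dB

Σ(Sᵢαᵢ) = 3.1×0.93 + 1210.9×0.01 + 926.6×0.07 + 16×0.38 + 926.6×0.04 = 122.998; total area S = 3083.2 m².
ᾱ = 0.0399, so room constant R = A/(1−ᾱ) = 128.110 m².
Lp = Lw + 10 log₁₀(4/R) = 91.9 -15.06 = 76.8 dB.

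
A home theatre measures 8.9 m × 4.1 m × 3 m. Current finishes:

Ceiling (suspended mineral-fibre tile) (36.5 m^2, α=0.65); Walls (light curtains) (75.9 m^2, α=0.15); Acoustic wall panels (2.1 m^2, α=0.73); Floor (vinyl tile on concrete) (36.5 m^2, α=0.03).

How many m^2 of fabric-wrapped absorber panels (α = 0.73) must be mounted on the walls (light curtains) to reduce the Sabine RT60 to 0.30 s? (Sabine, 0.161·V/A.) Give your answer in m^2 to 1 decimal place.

36.2

Equivalent absorption area: A₁ = 36.5·0.65 + 75.9·0.15 + 2.1·0.73 + 36.5·0.03 = 37.738 m^2.
Required A₂ = 0.161·109.47/0.30 = 58.749 sabins.
ΔA needed = 58.749 − 37.738 = 21.011 sabins.
Each m^2 of panel replacing the walls (light curtains) adds (0.73 − 0.15) = 0.58 sabins.
Panel area = 21.011 / 0.58 = 36.2 m^2.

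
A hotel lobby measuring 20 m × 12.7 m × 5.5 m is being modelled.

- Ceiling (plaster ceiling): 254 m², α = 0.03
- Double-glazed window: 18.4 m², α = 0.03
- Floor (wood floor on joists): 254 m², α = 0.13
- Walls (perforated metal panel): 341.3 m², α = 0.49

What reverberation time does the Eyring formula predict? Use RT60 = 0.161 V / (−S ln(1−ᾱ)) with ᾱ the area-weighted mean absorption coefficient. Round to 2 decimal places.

0.94 s

S = Σ Sᵢ = 867.7 m².
Σ(Sᵢαᵢ) = 254·0.03 + 18.4·0.03 + 254·0.13 + 341.3·0.49 = 208.429.
ᾱ = 208.429 / 867.7 = 0.2402.
Eyring denominator: −S ln(1−ᾱ) = 238.357.
V = 20 × 12.7 × 5.5 = 1397 m³.
RT60 = 0.161 × 1397 / 238.357 = 0.94 s.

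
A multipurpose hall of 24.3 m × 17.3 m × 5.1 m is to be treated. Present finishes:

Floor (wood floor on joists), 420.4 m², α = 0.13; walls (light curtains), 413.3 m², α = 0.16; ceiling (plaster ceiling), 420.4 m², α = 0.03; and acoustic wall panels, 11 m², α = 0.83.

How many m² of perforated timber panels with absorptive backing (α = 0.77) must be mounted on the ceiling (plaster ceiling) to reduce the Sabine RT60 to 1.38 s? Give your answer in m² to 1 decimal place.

145.4

Total absorption A₁ = 420.4·0.13 + 413.3·0.16 + 420.4·0.03 + 11·0.83
  = 54.652 + 66.128 + 12.612 + 9.130 = 142.522 m² sabins.
V = 2143.989 m³. Target absorption A₂ = 0.161 × 2143.989 / 1.38 = 250.132 sabins.
ΔA needed = 250.132 − 142.522 = 107.610 sabins.
Each m² of panel replacing the ceiling (plaster ceiling) adds (0.77 − 0.03) = 0.74 sabins.
Panel area = 107.610 / 0.74 = 145.4 m².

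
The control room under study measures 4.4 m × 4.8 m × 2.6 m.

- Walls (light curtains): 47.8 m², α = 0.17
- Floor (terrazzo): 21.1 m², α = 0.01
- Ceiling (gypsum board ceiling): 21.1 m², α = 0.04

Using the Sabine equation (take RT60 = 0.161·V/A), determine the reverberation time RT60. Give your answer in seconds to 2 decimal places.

0.96 sec

A = Σ Sᵢαᵢ = 47.8*0.17 + 21.1*0.01 + 21.1*0.04 = 9.181 sabins.
Volume V = 4.4 × 4.8 × 2.6 = 54.912 m³.
T = 0.161 V/A = 0.161·54.912/9.181 = 0.96 s.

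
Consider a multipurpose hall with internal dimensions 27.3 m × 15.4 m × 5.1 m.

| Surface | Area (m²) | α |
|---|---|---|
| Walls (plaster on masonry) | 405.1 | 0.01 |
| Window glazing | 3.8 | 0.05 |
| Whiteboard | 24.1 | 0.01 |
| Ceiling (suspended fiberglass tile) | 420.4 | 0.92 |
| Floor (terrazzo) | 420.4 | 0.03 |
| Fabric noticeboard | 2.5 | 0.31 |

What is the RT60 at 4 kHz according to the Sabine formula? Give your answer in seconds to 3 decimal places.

Equivalent absorption area: A = 405.1·0.01 + 3.8·0.05 + 24.1·0.01 + 420.4·0.92 + 420.4·0.03 + 2.5·0.31 = 404.637 m².
Volume V = 27.3 × 15.4 × 5.1 = 2144.142 m³.
RT60 = 0.161 · V / A = 0.161 × 2144.142 / 404.637 = 0.853 s.

0.853 s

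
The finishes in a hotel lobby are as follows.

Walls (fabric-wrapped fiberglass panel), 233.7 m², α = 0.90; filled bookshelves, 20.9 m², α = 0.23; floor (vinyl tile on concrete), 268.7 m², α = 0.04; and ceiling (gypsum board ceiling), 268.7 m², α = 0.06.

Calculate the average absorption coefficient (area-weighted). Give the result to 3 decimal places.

S = Σ Sᵢ = 233.7 + 20.9 + 268.7 + 268.7 = 792.0 m².
Σ(Sᵢαᵢ) = 233.7·0.90 + 20.9·0.23 + 268.7·0.04 + 268.7·0.06 = 242.007.
ᾱ = A/S = 0.306.

0.306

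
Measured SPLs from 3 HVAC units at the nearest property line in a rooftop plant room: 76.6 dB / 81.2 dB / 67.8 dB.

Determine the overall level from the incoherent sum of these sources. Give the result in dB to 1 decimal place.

82.6 dB

Sum in the linear (power) domain: Σ 10^(Lᵢ/10) = 10^(76.6/10) + 10^(81.2/10) + 10^(67.8/10) = 1.836e+08.
Back to dB: 10·log₁₀ Σ = 82.6 dB.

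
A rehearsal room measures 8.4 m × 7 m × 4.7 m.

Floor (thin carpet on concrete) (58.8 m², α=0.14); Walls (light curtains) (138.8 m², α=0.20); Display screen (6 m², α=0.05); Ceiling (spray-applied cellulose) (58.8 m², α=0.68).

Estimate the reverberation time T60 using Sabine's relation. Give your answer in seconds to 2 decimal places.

Summing Sᵢαᵢ: 8.232 + 27.760 + 0.300 + 39.984 → A = 76.276 sabins.
Room volume: 276.36 m³.
T = 0.161 V/A = 0.161·276.36/76.276 = 0.58 s.

0.58 sec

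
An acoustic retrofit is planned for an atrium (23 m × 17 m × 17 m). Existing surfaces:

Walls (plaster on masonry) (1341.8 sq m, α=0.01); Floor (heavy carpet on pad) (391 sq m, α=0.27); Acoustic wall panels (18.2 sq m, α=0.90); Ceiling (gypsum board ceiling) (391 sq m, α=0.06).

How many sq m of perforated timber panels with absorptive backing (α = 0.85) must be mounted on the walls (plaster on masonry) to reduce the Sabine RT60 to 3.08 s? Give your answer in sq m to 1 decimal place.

224.6

Summing Sᵢαᵢ: 13.418 + 105.570 + 16.380 + 23.460 → A₁ = 158.828 sabins.
V = 6647 m³. Target absorption A₂ = 0.161 × 6647 / 3.08 = 347.457 sabins.
Absorption to add: 347.457 − 158.828 = 188.629 sabins.
Net gain per sq m: Δα = 0.85 − 0.01 = 0.84.
Panel area = 188.629 / 0.84 = 224.6 sq m.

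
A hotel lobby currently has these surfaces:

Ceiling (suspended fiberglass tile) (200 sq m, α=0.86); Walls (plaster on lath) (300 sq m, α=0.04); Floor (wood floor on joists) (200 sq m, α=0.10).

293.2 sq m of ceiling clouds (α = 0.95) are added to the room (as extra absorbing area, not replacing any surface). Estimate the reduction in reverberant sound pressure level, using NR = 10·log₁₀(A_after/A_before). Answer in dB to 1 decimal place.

Total absorption A_before = 200*0.86 + 300*0.04 + 200*0.10
  = 172.000 + 12.000 + 20.000 = 204.000 sq m sabins.
Added absorption = 293.2 × 0.95 = 278.540 sabins.
A_after = 204.000 + 278.540 = 482.540 sabins.
NR = 10·log₁₀(482.540/204.000) = 3.7 dB.

3.7 dB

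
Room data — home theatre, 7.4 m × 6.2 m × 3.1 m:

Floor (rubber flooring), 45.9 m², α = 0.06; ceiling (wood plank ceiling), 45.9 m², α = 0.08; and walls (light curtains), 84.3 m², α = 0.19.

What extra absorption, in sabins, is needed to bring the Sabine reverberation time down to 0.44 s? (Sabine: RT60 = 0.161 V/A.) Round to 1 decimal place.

Equivalent absorption area: A₁ = 45.9×0.06 + 45.9×0.08 + 84.3×0.19 = 22.443 m².
For T = 0.44 s, need A₂ = 0.161·V/T = 0.161·142.228/0.44 = 52.043 sabins.
Shortfall: 52.043 − 22.443 = 29.6 sabins.

29.6 sabins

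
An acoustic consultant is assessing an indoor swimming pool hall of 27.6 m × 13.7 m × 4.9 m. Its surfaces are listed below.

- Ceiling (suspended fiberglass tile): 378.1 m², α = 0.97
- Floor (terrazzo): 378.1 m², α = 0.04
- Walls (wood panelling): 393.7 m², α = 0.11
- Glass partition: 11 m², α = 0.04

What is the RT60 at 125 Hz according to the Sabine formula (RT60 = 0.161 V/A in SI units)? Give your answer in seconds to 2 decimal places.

0.70 s

Total absorption A = 378.1·0.97 + 378.1·0.04 + 393.7·0.11 + 11·0.04
  = 366.757 + 15.124 + 43.307 + 0.440 = 425.628 m² sabins.
Volume V = 27.6 × 13.7 × 4.9 = 1852.788 m³.
RT60 = 0.161 · V / A = 0.161 × 1852.788 / 425.628 = 0.70 s.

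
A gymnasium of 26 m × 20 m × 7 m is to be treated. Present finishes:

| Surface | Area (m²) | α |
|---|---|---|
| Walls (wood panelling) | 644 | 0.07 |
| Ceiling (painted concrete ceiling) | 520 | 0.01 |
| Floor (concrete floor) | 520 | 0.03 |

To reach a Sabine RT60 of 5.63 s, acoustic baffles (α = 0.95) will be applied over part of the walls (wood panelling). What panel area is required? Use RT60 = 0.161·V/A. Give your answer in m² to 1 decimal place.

43.4

Total absorption A₁ = 644*0.07 + 520*0.01 + 520*0.03
  = 45.080 + 5.200 + 15.600 = 65.880 m² sabins.
Required A₂ = 0.161·3640/5.63 = 104.092 sabins.
Absorption to add: 104.092 − 65.880 = 38.212 sabins.
Net gain per m²: Δα = 0.95 − 0.07 = 0.88.
Panel area = 38.212 / 0.88 = 43.4 m².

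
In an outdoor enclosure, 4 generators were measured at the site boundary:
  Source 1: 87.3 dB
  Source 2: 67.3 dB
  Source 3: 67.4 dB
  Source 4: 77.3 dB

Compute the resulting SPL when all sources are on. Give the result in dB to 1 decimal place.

87.8 dB

Sum in the linear (power) domain: Σ 10^(Lᵢ/10) = 10^(87.3/10) + 10^(67.3/10) + 10^(67.4/10) + 10^(77.3/10) = 6.016e+08.
Back to dB: 10·log₁₀ Σ = 87.8 dB.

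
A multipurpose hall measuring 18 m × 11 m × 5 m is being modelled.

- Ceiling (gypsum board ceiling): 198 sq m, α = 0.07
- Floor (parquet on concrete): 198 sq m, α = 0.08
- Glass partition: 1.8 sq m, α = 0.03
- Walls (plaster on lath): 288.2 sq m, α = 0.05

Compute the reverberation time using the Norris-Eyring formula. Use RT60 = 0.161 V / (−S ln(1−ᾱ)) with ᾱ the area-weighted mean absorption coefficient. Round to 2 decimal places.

3.49 seconds

S = Σ Sᵢ = 686.0 sq m.
Σ(Sᵢαᵢ) = 198×0.07 + 198×0.08 + 1.8×0.03 + 288.2×0.05 = 44.164.
Mean coefficient ᾱ = A/S = 0.0644.
Eyring denominator: −S ln(1−ᾱ) = 45.665.
V = 18 × 11 × 5 = 990 m³.
RT60 = 0.161 × 990 / 45.665 = 3.49 s.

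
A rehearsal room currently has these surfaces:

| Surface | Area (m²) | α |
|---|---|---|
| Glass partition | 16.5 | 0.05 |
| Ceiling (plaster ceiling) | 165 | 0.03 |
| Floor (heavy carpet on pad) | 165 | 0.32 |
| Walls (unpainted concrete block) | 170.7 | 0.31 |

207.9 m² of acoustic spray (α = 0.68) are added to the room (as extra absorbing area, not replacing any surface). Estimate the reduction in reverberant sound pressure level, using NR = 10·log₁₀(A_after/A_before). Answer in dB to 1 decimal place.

3.6 dB

A_before = Σ Sᵢαᵢ = 16.5*0.05 + 165*0.03 + 165*0.32 + 170.7*0.31 = 111.492 sabins.
Added absorption = 207.9 × 0.68 = 141.372 sabins.
New total A_after = 252.864 sabins.
NR = 10·log₁₀(252.864/111.492) = 3.6 dB.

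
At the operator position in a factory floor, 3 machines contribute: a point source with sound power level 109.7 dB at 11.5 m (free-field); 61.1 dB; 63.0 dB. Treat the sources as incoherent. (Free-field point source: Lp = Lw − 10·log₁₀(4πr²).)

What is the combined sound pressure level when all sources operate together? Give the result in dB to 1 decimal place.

Source at 11.5 m: Lp = 109.7 − 10·log₁₀(4π·11.5²) = 109.7 − 10·log₁₀(1661.903) = 77.5 dB.
Sum in the linear (power) domain: Σ 10^(Lᵢ/10) = 10^(77.5/10) + 10^(61.1/10) + 10^(63.0/10) = 5.952e+07.
Combined level = 10 log₁₀(5.952e+07) = 77.7 dB.

77.7 dB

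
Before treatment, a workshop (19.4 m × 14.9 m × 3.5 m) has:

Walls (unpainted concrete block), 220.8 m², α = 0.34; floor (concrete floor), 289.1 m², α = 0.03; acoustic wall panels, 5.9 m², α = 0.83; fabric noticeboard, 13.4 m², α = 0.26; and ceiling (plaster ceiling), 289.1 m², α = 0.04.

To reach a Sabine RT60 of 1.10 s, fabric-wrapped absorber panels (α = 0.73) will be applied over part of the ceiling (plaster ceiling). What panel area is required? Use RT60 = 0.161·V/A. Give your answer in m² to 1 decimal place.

64.3

Total absorption A₁ = 220.8×0.34 + 289.1×0.03 + 5.9×0.83 + 13.4×0.26 + 289.1×0.04
  = 75.072 + 8.673 + 4.897 + 3.484 + 11.564 = 103.690 m² sabins.
Required A₂ = 0.161·1011.71/1.10 = 148.078 sabins.
Absorption to add: 148.078 − 103.690 = 44.388 sabins.
Net gain per m²: Δα = 0.73 − 0.04 = 0.69.
Area = ΔA/Δα = 44.388/0.69 = 64.3 m².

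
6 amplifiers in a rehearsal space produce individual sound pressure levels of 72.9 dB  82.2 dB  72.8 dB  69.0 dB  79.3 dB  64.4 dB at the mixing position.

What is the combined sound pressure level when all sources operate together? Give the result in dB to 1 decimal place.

Sum in the linear (power) domain: Σ 10^(Lᵢ/10) = 10^(72.9/10) + 10^(82.2/10) + 10^(72.8/10) + 10^(69.0/10) + 10^(79.3/10) + 10^(64.4/10) = 3.003e+08.
Combined level = 10 log₁₀(3.003e+08) = 84.8 dB.

84.8 dB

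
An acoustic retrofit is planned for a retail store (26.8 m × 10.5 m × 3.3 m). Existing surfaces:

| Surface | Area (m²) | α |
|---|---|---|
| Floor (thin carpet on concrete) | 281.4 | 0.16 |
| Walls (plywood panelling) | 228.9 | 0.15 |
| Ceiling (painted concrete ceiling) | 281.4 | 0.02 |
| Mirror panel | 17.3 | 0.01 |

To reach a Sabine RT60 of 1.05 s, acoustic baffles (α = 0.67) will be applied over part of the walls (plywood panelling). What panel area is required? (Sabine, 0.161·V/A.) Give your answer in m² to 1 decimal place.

110.1

Summing Sᵢαᵢ: 45.024 + 34.335 + 5.628 + 0.173 → A₁ = 85.160 sabins.
V = 928.62 m³. Target absorption A₂ = 0.161 × 928.62 / 1.05 = 142.388 sabins.
ΔA needed = 142.388 − 85.160 = 57.228 sabins.
Net gain per m²: Δα = 0.67 − 0.15 = 0.52.
Area = ΔA/Δα = 57.228/0.52 = 110.1 m².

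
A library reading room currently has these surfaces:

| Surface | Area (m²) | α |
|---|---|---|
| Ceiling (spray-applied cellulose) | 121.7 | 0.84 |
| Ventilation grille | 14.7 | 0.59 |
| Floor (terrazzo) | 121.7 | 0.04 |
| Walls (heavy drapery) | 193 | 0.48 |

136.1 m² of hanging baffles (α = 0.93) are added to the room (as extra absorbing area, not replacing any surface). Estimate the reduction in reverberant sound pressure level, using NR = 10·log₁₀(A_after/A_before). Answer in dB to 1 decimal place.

2.1 dB

Summing Sᵢαᵢ: 102.228 + 8.673 + 4.868 + 92.640 → A_before = 208.409 sabins.
Treatment contributes 136.1·0.93 = 126.573 sabins.
A_after = 208.409 + 126.573 = 334.982 sabins.
NR = 10·log₁₀(334.982/208.409) = 2.1 dB.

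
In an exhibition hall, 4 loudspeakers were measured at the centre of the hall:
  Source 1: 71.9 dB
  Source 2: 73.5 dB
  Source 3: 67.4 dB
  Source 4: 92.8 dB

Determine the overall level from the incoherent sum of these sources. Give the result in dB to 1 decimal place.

Sum in the linear (power) domain: Σ 10^(Lᵢ/10) = 10^(71.9/10) + 10^(73.5/10) + 10^(67.4/10) + 10^(92.8/10) = 1.949e+09.
Combined level = 10 log₁₀(1.949e+09) = 92.9 dB.

92.9 dB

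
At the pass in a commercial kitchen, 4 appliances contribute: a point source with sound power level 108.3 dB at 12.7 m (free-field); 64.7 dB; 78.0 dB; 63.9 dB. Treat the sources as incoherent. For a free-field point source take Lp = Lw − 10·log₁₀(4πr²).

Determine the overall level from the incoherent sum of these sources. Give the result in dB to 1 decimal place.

80.1 dB

Source at 12.7 m: Lp = 108.3 − 10·log₁₀(4π·12.7²) = 108.3 − 10·log₁₀(2026.830) = 75.2 dB.
Sum in the linear (power) domain: Σ 10^(Lᵢ/10) = 10^(75.2/10) + 10^(64.7/10) + 10^(78.0/10) + 10^(63.9/10) = 1.016e+08.
Combined level = 10 log₁₀(1.016e+08) = 80.1 dB.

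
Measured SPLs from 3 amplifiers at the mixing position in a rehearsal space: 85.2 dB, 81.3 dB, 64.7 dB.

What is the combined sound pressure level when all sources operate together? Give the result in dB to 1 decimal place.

86.7 dB

Sum in the linear (power) domain: Σ 10^(Lᵢ/10) = 10^(85.2/10) + 10^(81.3/10) + 10^(64.7/10) = 4.69e+08.
Back to dB: 10·log₁₀ Σ = 86.7 dB.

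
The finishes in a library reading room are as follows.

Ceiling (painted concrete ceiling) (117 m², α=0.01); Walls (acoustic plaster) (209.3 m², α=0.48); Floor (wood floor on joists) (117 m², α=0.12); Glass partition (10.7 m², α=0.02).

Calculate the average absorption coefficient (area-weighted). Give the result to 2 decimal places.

0.26

Total surface area S = 454.0 m².
Weighted sum Σ Sα = 115.888.
ᾱ = A/S = 0.26.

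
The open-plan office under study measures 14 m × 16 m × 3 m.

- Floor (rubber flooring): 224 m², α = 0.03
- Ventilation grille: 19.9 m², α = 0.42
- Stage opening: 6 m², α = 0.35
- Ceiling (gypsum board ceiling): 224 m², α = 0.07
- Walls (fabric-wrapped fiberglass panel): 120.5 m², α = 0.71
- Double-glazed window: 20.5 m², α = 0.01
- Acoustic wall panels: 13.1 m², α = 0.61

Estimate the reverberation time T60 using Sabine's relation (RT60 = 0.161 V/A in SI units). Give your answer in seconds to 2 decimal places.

Summing Sᵢαᵢ: 6.720 + 8.358 + 2.100 + 15.680 + 85.555 + 0.205 + 7.991 → A = 126.609 sabins.
Room volume: 672 m³.
Sabine: RT60 = 0.161 × 672 / 126.609 = 0.85 s.

0.85 s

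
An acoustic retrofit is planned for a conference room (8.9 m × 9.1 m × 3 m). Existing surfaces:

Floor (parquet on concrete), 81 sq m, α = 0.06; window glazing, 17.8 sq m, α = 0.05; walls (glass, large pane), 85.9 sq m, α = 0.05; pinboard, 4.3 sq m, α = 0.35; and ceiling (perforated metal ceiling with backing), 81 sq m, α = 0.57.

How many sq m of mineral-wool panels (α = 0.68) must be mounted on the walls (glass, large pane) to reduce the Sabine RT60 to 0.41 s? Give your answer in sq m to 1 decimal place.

59.8

Summing Sᵢαᵢ: 4.860 + 0.890 + 4.295 + 1.505 + 46.170 → A₁ = 57.720 sabins.
V = 242.97 m³. Target absorption A₂ = 0.161 × 242.97 / 0.41 = 95.410 sabins.
ΔA needed = 95.410 − 57.720 = 37.690 sabins.
Net gain per sq m: Δα = 0.68 − 0.05 = 0.63.
Area = ΔA/Δα = 37.690/0.63 = 59.8 sq m.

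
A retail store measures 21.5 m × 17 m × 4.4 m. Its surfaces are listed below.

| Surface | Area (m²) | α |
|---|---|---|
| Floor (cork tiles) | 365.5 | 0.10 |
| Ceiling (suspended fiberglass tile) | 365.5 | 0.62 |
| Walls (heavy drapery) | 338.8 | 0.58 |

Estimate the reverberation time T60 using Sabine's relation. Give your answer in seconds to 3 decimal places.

Total absorption A = 365.5·0.10 + 365.5·0.62 + 338.8·0.58
  = 36.550 + 226.610 + 196.504 = 459.664 m² sabins.
V = 21.5·17·4.4 = 1608.2 m³.
Sabine: RT60 = 0.161 × 1608.2 / 459.664 = 0.563 s.

0.563 seconds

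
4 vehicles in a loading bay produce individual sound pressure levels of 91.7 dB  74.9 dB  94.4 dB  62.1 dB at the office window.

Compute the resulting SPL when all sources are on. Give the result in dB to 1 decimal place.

Converting to relative power and adding: 10^(91.7/10) + 10^(74.9/10) + 10^(94.4/10) + 10^(62.1/10) = 4.266e+09.
L_total = 10·log₁₀(4.266e+09) = 96.3 dB.

96.3 dB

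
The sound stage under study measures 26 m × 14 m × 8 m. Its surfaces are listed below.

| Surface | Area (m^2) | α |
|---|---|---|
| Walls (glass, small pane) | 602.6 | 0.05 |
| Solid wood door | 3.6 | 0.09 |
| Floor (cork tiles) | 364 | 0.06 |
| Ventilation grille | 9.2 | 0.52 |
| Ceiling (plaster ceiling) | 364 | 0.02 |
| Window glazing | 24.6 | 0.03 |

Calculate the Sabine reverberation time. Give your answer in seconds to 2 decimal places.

Equivalent absorption area: A = 602.6×0.05 + 3.6×0.09 + 364×0.06 + 9.2×0.52 + 364×0.02 + 24.6×0.03 = 65.096 m^2.
Volume V = 26 × 14 × 8 = 2912 m³.
Sabine: RT60 = 0.161 × 2912 / 65.096 = 7.20 s.

7.20 seconds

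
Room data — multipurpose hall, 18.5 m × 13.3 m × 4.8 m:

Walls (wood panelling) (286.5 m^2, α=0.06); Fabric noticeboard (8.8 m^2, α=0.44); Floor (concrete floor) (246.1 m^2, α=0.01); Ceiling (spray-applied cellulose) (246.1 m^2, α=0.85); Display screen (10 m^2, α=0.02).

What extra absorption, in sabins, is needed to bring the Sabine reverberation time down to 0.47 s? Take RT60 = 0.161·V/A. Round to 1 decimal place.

Total absorption A₁ = 286.5*0.06 + 8.8*0.44 + 246.1*0.01 + 246.1*0.85 + 10*0.02
  = 17.190 + 3.872 + 2.461 + 209.185 + 0.200 = 232.908 m^2 sabins.
For T = 0.47 s, need A₂ = 0.161·V/T = 0.161·1181.04/0.47 = 404.569 sabins.
ΔA = A₂ − A₁ = 404.569 − 232.908 = 171.7 sabins.

171.7 sabins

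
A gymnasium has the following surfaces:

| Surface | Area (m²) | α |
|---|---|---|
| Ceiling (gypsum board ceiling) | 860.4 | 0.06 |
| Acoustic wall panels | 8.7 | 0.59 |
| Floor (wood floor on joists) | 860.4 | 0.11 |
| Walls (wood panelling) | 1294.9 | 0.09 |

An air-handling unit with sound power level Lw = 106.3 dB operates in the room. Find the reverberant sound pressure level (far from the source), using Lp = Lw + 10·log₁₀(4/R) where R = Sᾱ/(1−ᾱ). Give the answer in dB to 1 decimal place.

Σ(Sᵢαᵢ) = 860.4·0.06 + 8.7·0.59 + 860.4·0.11 + 1294.9·0.09 = 267.942; total area S = 3024.4 m².
ᾱ = 0.0886, so room constant R = A/(1−ᾱ) = 293.989 m².
Lp = Lw + 10 log₁₀(4/R) = 106.3 -18.66 = 87.6 dB.

87.6 dB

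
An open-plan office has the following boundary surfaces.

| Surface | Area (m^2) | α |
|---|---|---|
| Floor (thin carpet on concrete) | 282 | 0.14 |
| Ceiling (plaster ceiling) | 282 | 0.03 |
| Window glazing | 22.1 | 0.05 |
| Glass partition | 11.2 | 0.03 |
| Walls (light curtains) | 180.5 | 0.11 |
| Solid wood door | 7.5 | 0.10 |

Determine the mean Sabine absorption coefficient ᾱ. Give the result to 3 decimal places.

Total surface area S = 785.3 m^2.
A = 282*0.14 + 282*0.03 + 22.1*0.05 + 11.2*0.03 + 180.5*0.11 + 7.5*0.10 = 69.986 sabins.
ᾱ = 69.986 / 785.3 = 0.089.

0.089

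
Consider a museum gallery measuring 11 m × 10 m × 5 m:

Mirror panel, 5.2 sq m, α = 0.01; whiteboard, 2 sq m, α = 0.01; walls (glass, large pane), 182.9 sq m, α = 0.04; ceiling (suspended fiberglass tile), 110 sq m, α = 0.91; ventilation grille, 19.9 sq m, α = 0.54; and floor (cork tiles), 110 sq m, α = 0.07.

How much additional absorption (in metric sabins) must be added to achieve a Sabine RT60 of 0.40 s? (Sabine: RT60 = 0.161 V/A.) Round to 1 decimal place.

95.4 sabins

Summing Sᵢαᵢ: 0.052 + 0.020 + 7.316 + 100.100 + 10.746 + 7.700 → A₁ = 125.934 sabins.
V = 550 m³. Required absorption A₂ = 0.161 × 550 / 0.40 = 221.375 sabins.
Shortfall: 221.375 − 125.934 = 95.4 sabins.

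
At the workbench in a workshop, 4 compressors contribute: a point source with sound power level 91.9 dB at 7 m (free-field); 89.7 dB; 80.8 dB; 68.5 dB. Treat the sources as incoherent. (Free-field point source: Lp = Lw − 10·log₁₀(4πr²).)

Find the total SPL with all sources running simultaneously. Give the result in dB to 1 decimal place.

90.3 dB

Source at 7 m: Lp = 91.9 − 10·log₁₀(4π·7²) = 91.9 − 10·log₁₀(615.752) = 64.0 dB.
Σ 10^(Lᵢ/10) = 1.063e+09.
Combined level = 10 log₁₀(1.063e+09) = 90.3 dB.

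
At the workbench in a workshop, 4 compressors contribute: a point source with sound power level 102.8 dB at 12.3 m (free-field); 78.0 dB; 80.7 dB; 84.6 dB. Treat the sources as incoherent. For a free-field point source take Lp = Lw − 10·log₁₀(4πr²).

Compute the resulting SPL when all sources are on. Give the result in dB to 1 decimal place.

86.8 dB

Source at 12.3 m: Lp = 102.8 − 10·log₁₀(4π·12.3²) = 102.8 − 10·log₁₀(1901.166) = 70.0 dB.
Σ 10^(Lᵢ/10) = 4.79e+08.
Back to dB: 10·log₁₀ Σ = 86.8 dB.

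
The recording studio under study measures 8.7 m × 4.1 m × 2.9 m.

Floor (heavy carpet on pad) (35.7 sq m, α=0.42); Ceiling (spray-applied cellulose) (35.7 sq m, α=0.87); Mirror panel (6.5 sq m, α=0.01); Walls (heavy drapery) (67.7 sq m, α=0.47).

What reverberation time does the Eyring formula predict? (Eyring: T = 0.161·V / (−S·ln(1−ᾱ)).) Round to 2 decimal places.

0.15 sec

S = Σ Sᵢ = 145.6 sq m.
Σ(Sᵢαᵢ) = 35.7·0.42 + 35.7·0.87 + 6.5·0.01 + 67.7·0.47 = 77.937.
Mean coefficient ᾱ = A/S = 0.5353.
−S·ln(1−ᾱ) = −145.6 × ln(1 − 0.5353) = 111.582.
V = 8.7 × 4.1 × 2.9 = 103.443 m³.
T = 0.161·V/[−S·ln(1−ᾱ)] = 0.161·103.443/111.582 = 0.15 s.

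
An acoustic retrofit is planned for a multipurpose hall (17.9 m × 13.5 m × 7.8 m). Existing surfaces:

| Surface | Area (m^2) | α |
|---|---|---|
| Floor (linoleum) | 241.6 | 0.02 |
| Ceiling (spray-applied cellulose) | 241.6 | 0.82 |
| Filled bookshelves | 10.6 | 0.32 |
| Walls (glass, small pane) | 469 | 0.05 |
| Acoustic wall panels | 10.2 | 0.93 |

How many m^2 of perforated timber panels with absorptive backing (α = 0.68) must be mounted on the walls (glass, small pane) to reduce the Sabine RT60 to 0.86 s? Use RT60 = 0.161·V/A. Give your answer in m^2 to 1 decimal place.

180.3

Summing Sᵢαᵢ: 4.832 + 198.112 + 3.392 + 23.450 + 9.486 → A₁ = 239.272 sabins.
Required A₂ = 0.161·1884.87/0.86 = 352.865 sabins.
Absorption to add: 352.865 − 239.272 = 113.593 sabins.
Net gain per m^2: Δα = 0.68 − 0.05 = 0.63.
Area = ΔA/Δα = 113.593/0.63 = 180.3 m^2.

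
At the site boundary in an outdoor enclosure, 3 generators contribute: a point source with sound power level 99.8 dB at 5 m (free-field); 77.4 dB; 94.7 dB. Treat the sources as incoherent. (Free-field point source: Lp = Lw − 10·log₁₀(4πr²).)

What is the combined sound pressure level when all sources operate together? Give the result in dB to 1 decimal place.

94.8 dB

Source at 5 m: Lp = 99.8 − 10·log₁₀(4π·5²) = 99.8 − 10·log₁₀(314.159) = 74.8 dB.
Σ 10^(Lᵢ/10) = 3.036e+09.
L_total = 10·log₁₀(3.036e+09) = 94.8 dB.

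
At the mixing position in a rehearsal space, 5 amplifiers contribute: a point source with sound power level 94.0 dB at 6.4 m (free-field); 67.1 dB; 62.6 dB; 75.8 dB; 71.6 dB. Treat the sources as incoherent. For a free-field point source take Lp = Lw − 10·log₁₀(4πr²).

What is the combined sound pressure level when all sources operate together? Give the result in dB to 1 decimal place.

78.1 dB

Source at 6.4 m: Lp = 94.0 − 10·log₁₀(4π·6.4²) = 94.0 − 10·log₁₀(514.719) = 66.9 dB.
Sum in the linear (power) domain: Σ 10^(Lᵢ/10) = 10^(66.9/10) + 10^(67.1/10) + 10^(62.6/10) + 10^(75.8/10) + 10^(71.6/10) = 6.432e+07.
L_total = 10·log₁₀(6.432e+07) = 78.1 dB.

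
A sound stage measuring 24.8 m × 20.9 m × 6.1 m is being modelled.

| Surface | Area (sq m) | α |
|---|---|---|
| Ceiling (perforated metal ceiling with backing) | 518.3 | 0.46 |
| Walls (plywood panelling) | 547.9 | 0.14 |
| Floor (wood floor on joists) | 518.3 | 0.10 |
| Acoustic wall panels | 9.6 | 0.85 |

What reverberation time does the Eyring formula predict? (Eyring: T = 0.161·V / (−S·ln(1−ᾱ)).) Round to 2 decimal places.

S = Σ Sᵢ = 1594.1 sq m.
Absorption A = 518.3·0.46 + 547.9·0.14 + 518.3·0.10 + 9.6·0.85 = 375.114 sabins.
ᾱ = 375.114 / 1594.1 = 0.2353.
−S·ln(1−ᾱ) = −1594.1 × ln(1 − 0.2353) = 427.652.
V = 24.8 × 20.9 × 6.1 = 3161.752 m³.
RT60 = 0.161 × 3161.752 / 427.652 = 1.19 s.

1.19 seconds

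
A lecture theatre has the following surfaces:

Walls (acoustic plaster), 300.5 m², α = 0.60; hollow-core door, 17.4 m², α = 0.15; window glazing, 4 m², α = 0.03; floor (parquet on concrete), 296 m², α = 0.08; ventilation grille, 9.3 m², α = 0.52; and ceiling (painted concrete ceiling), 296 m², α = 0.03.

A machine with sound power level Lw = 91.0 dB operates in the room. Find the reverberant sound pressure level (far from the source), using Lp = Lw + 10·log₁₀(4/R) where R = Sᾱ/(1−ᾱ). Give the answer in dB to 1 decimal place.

72.4 dB

Σ(Sᵢαᵢ) = 300.5×0.60 + 17.4×0.15 + 4×0.03 + 296×0.08 + 9.3×0.52 + 296×0.03 = 220.426; total area S = 923.2 m².
ᾱ = 220.426/923.2 = 0.2388; R = Sᾱ/(1−ᾱ) = 220.426/(1−0.2388) = 289.577 m².
Lp = 91.0 + 10·log₁₀(4/289.577) = 91.0 + (-18.60) = 72.4 dB.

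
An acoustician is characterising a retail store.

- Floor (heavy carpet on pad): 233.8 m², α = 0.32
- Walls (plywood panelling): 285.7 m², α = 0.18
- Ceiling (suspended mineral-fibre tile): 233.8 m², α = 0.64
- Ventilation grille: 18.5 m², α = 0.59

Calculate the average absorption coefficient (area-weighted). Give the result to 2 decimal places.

0.37

S = Σ Sᵢ = 233.8 + 285.7 + 233.8 + 18.5 = 771.8 m².
A = 233.8×0.32 + 285.7×0.18 + 233.8×0.64 + 18.5×0.59 = 286.789 sabins.
ᾱ = 286.789 / 771.8 = 0.37.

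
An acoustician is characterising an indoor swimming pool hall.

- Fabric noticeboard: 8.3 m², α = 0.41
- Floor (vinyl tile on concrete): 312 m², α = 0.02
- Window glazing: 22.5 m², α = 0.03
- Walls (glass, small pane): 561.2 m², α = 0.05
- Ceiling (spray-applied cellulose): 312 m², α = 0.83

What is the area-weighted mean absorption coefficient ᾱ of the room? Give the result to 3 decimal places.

Total surface area S = 1216.0 m².
Σ(Sᵢαᵢ) = 8.3*0.41 + 312*0.02 + 22.5*0.03 + 561.2*0.05 + 312*0.83 = 297.338.
ᾱ = A/S = 0.245.

0.245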